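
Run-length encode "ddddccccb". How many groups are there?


Input: ddddccccb
Scanning for consecutive runs:
  Group 1: 'd' x 4 (positions 0-3)
  Group 2: 'c' x 4 (positions 4-7)
  Group 3: 'b' x 1 (positions 8-8)
Total groups: 3

3


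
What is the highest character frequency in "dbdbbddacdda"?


Input: dbdbbddacdda
Character counts:
  'a': 2
  'b': 3
  'c': 1
  'd': 6
Maximum frequency: 6

6


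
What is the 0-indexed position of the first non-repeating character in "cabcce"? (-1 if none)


Input: cabcce
Character frequencies:
  'a': 1
  'b': 1
  'c': 3
  'e': 1
Scanning left to right for freq == 1:
  Position 0 ('c'): freq=3, skip
  Position 1 ('a'): unique! => answer = 1

1


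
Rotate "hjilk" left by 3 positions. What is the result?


Input: "hjilk", rotate left by 3
First 3 characters: "hji"
Remaining characters: "lk"
Concatenate remaining + first: "lk" + "hji" = "lkhji"

lkhji


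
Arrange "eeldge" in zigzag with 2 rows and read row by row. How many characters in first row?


Zigzag "eeldge" into 2 rows:
Placing characters:
  'e' => row 0
  'e' => row 1
  'l' => row 0
  'd' => row 1
  'g' => row 0
  'e' => row 1
Rows:
  Row 0: "elg"
  Row 1: "ede"
First row length: 3

3


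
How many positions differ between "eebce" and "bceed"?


Comparing "eebce" and "bceed" position by position:
  Position 0: 'e' vs 'b' => DIFFER
  Position 1: 'e' vs 'c' => DIFFER
  Position 2: 'b' vs 'e' => DIFFER
  Position 3: 'c' vs 'e' => DIFFER
  Position 4: 'e' vs 'd' => DIFFER
Positions that differ: 5

5


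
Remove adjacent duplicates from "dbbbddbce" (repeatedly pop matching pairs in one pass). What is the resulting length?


Input: dbbbddbce
Stack-based adjacent duplicate removal:
  Read 'd': push. Stack: d
  Read 'b': push. Stack: db
  Read 'b': matches stack top 'b' => pop. Stack: d
  Read 'b': push. Stack: db
  Read 'd': push. Stack: dbd
  Read 'd': matches stack top 'd' => pop. Stack: db
  Read 'b': matches stack top 'b' => pop. Stack: d
  Read 'c': push. Stack: dc
  Read 'e': push. Stack: dce
Final stack: "dce" (length 3)

3


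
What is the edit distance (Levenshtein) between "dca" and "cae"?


Computing edit distance: "dca" -> "cae"
DP table:
           c    a    e
      0    1    2    3
  d   1    1    2    3
  c   2    1    2    3
  a   3    2    1    2
Edit distance = dp[3][3] = 2

2


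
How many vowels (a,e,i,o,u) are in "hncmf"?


Input: hncmf
Checking each character:
  'h' at position 0: consonant
  'n' at position 1: consonant
  'c' at position 2: consonant
  'm' at position 3: consonant
  'f' at position 4: consonant
Total vowels: 0

0


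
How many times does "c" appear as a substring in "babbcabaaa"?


Searching for "c" in "babbcabaaa"
Scanning each position:
  Position 0: "b" => no
  Position 1: "a" => no
  Position 2: "b" => no
  Position 3: "b" => no
  Position 4: "c" => MATCH
  Position 5: "a" => no
  Position 6: "b" => no
  Position 7: "a" => no
  Position 8: "a" => no
  Position 9: "a" => no
Total occurrences: 1

1


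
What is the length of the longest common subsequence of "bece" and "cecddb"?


LCS of "bece" and "cecddb"
DP table:
           c    e    c    d    d    b
      0    0    0    0    0    0    0
  b   0    0    0    0    0    0    1
  e   0    0    1    1    1    1    1
  c   0    1    1    2    2    2    2
  e   0    1    2    2    2    2    2
LCS length = dp[4][6] = 2

2


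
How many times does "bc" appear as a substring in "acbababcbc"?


Searching for "bc" in "acbababcbc"
Scanning each position:
  Position 0: "ac" => no
  Position 1: "cb" => no
  Position 2: "ba" => no
  Position 3: "ab" => no
  Position 4: "ba" => no
  Position 5: "ab" => no
  Position 6: "bc" => MATCH
  Position 7: "cb" => no
  Position 8: "bc" => MATCH
Total occurrences: 2

2


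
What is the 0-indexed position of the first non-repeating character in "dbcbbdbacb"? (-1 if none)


Input: dbcbbdbacb
Character frequencies:
  'a': 1
  'b': 5
  'c': 2
  'd': 2
Scanning left to right for freq == 1:
  Position 0 ('d'): freq=2, skip
  Position 1 ('b'): freq=5, skip
  Position 2 ('c'): freq=2, skip
  Position 3 ('b'): freq=5, skip
  Position 4 ('b'): freq=5, skip
  Position 5 ('d'): freq=2, skip
  Position 6 ('b'): freq=5, skip
  Position 7 ('a'): unique! => answer = 7

7


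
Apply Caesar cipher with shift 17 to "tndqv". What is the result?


Caesar cipher: shift "tndqv" by 17
  't' (pos 19) + 17 = pos 10 = 'k'
  'n' (pos 13) + 17 = pos 4 = 'e'
  'd' (pos 3) + 17 = pos 20 = 'u'
  'q' (pos 16) + 17 = pos 7 = 'h'
  'v' (pos 21) + 17 = pos 12 = 'm'
Result: keuhm

keuhm


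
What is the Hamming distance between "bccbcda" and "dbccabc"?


Comparing "bccbcda" and "dbccabc" position by position:
  Position 0: 'b' vs 'd' => differ
  Position 1: 'c' vs 'b' => differ
  Position 2: 'c' vs 'c' => same
  Position 3: 'b' vs 'c' => differ
  Position 4: 'c' vs 'a' => differ
  Position 5: 'd' vs 'b' => differ
  Position 6: 'a' vs 'c' => differ
Total differences (Hamming distance): 6

6


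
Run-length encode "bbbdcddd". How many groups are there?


Input: bbbdcddd
Scanning for consecutive runs:
  Group 1: 'b' x 3 (positions 0-2)
  Group 2: 'd' x 1 (positions 3-3)
  Group 3: 'c' x 1 (positions 4-4)
  Group 4: 'd' x 3 (positions 5-7)
Total groups: 4

4


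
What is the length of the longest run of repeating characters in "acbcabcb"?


Input: "acbcabcb"
Scanning for longest run:
  Position 1 ('c'): new char, reset run to 1
  Position 2 ('b'): new char, reset run to 1
  Position 3 ('c'): new char, reset run to 1
  Position 4 ('a'): new char, reset run to 1
  Position 5 ('b'): new char, reset run to 1
  Position 6 ('c'): new char, reset run to 1
  Position 7 ('b'): new char, reset run to 1
Longest run: 'a' with length 1

1


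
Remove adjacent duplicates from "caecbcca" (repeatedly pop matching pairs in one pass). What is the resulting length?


Input: caecbcca
Stack-based adjacent duplicate removal:
  Read 'c': push. Stack: c
  Read 'a': push. Stack: ca
  Read 'e': push. Stack: cae
  Read 'c': push. Stack: caec
  Read 'b': push. Stack: caecb
  Read 'c': push. Stack: caecbc
  Read 'c': matches stack top 'c' => pop. Stack: caecb
  Read 'a': push. Stack: caecba
Final stack: "caecba" (length 6)

6


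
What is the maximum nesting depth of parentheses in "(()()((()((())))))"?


Input: "(()()((()((())))))"
Tracking depth:
  Position 0 '(': depth becomes 1
  Position 1 '(': depth becomes 2
  Position 2 ')': depth becomes 1
  Position 3 '(': depth becomes 2
  Position 4 ')': depth becomes 1
  Position 5 '(': depth becomes 2
  Position 6 '(': depth becomes 3
  Position 7 '(': depth becomes 4
  Position 8 ')': depth becomes 3
  Position 9 '(': depth becomes 4
  Position 10 '(': depth becomes 5
  Position 11 '(': depth becomes 6
  Position 12 ')': depth becomes 5
  Position 13 ')': depth becomes 4
  Position 14 ')': depth becomes 3
  Position 15 ')': depth becomes 2
  Position 16 ')': depth becomes 1
  Position 17 ')': depth becomes 0
Maximum depth reached: 6

6


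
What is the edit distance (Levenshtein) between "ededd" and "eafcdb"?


Computing edit distance: "ededd" -> "eafcdb"
DP table:
           e    a    f    c    d    b
      0    1    2    3    4    5    6
  e   1    0    1    2    3    4    5
  d   2    1    1    2    3    3    4
  e   3    2    2    2    3    4    4
  d   4    3    3    3    3    3    4
  d   5    4    4    4    4    3    4
Edit distance = dp[5][6] = 4

4


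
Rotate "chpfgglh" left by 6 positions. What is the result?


Input: "chpfgglh", rotate left by 6
First 6 characters: "chpfgg"
Remaining characters: "lh"
Concatenate remaining + first: "lh" + "chpfgg" = "lhchpfgg"

lhchpfgg


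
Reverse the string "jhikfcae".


Input: jhikfcae
Reading characters right to left:
  Position 7: 'e'
  Position 6: 'a'
  Position 5: 'c'
  Position 4: 'f'
  Position 3: 'k'
  Position 2: 'i'
  Position 1: 'h'
  Position 0: 'j'
Reversed: eacfkihj

eacfkihj


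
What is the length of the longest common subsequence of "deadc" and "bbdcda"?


LCS of "deadc" and "bbdcda"
DP table:
           b    b    d    c    d    a
      0    0    0    0    0    0    0
  d   0    0    0    1    1    1    1
  e   0    0    0    1    1    1    1
  a   0    0    0    1    1    1    2
  d   0    0    0    1    1    2    2
  c   0    0    0    1    2    2    2
LCS length = dp[5][6] = 2

2


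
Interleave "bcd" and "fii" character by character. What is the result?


Interleaving "bcd" and "fii":
  Position 0: 'b' from first, 'f' from second => "bf"
  Position 1: 'c' from first, 'i' from second => "ci"
  Position 2: 'd' from first, 'i' from second => "di"
Result: bfcidi

bfcidi


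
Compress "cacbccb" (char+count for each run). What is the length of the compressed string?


Input: cacbccb
Runs:
  'c' x 1 => "c1"
  'a' x 1 => "a1"
  'c' x 1 => "c1"
  'b' x 1 => "b1"
  'c' x 2 => "c2"
  'b' x 1 => "b1"
Compressed: "c1a1c1b1c2b1"
Compressed length: 12

12


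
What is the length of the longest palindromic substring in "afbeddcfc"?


Input: "afbeddcfc"
Checking substrings for palindromes:
  [6:9] "cfc" (len 3) => palindrome
  [4:6] "dd" (len 2) => palindrome
Longest palindromic substring: "cfc" with length 3

3


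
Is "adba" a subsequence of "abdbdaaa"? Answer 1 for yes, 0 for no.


Check if "adba" is a subsequence of "abdbdaaa"
Greedy scan:
  Position 0 ('a'): matches sub[0] = 'a'
  Position 1 ('b'): no match needed
  Position 2 ('d'): matches sub[1] = 'd'
  Position 3 ('b'): matches sub[2] = 'b'
  Position 4 ('d'): no match needed
  Position 5 ('a'): matches sub[3] = 'a'
  Position 6 ('a'): no match needed
  Position 7 ('a'): no match needed
All 4 characters matched => is a subsequence

1


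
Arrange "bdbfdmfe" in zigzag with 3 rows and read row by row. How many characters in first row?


Zigzag "bdbfdmfe" into 3 rows:
Placing characters:
  'b' => row 0
  'd' => row 1
  'b' => row 2
  'f' => row 1
  'd' => row 0
  'm' => row 1
  'f' => row 2
  'e' => row 1
Rows:
  Row 0: "bd"
  Row 1: "dfme"
  Row 2: "bf"
First row length: 2

2


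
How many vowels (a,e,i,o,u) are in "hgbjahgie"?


Input: hgbjahgie
Checking each character:
  'h' at position 0: consonant
  'g' at position 1: consonant
  'b' at position 2: consonant
  'j' at position 3: consonant
  'a' at position 4: vowel (running total: 1)
  'h' at position 5: consonant
  'g' at position 6: consonant
  'i' at position 7: vowel (running total: 2)
  'e' at position 8: vowel (running total: 3)
Total vowels: 3

3


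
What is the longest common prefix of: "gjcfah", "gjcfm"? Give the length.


Words: gjcfah, gjcfm
  Position 0: all 'g' => match
  Position 1: all 'j' => match
  Position 2: all 'c' => match
  Position 3: all 'f' => match
  Position 4: ('a', 'm') => mismatch, stop
LCP = "gjcf" (length 4)

4


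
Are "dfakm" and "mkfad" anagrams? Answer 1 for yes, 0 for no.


Strings: "dfakm", "mkfad"
Sorted first:  adfkm
Sorted second: adfkm
Sorted forms match => anagrams

1


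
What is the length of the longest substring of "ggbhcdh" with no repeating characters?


Input: "ggbhcdh"
Sliding window (track last position of each char):
  Position 0 ('g'): window [0,0] length 1 -- new best
  Position 1 ('g'): repeat (last at 0), move window start to 1
  Position 1 ('g'): window [1,1] length 1
  Position 2 ('b'): window [1,2] length 2 -- new best
  Position 3 ('h'): window [1,3] length 3 -- new best
  Position 4 ('c'): window [1,4] length 4 -- new best
  Position 5 ('d'): window [1,5] length 5 -- new best
  Position 6 ('h'): repeat (last at 3), move window start to 4
  Position 6 ('h'): window [4,6] length 3
Longest substring with no repeats: "gbhcd" with length 5

5


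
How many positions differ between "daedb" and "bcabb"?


Comparing "daedb" and "bcabb" position by position:
  Position 0: 'd' vs 'b' => DIFFER
  Position 1: 'a' vs 'c' => DIFFER
  Position 2: 'e' vs 'a' => DIFFER
  Position 3: 'd' vs 'b' => DIFFER
  Position 4: 'b' vs 'b' => same
Positions that differ: 4

4


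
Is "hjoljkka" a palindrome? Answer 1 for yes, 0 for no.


Input: hjoljkka
Reversed: akkjlojh
  Compare pos 0 ('h') with pos 7 ('a'): MISMATCH
  Compare pos 1 ('j') with pos 6 ('k'): MISMATCH
  Compare pos 2 ('o') with pos 5 ('k'): MISMATCH
  Compare pos 3 ('l') with pos 4 ('j'): MISMATCH
Result: not a palindrome

0


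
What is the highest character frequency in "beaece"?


Input: beaece
Character counts:
  'a': 1
  'b': 1
  'c': 1
  'e': 3
Maximum frequency: 3

3


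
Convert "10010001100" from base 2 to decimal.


Input: "10010001100" in base 2
Positional expansion:
  Digit '1' (value 1) x 2^10 = 1024
  Digit '0' (value 0) x 2^9 = 0
  Digit '0' (value 0) x 2^8 = 0
  Digit '1' (value 1) x 2^7 = 128
  Digit '0' (value 0) x 2^6 = 0
  Digit '0' (value 0) x 2^5 = 0
  Digit '0' (value 0) x 2^4 = 0
  Digit '1' (value 1) x 2^3 = 8
  Digit '1' (value 1) x 2^2 = 4
  Digit '0' (value 0) x 2^1 = 0
  Digit '0' (value 0) x 2^0 = 0
Sum = 1164

1164


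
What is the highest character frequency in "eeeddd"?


Input: eeeddd
Character counts:
  'd': 3
  'e': 3
Maximum frequency: 3

3


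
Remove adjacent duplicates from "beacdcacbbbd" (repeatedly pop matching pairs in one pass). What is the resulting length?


Input: beacdcacbbbd
Stack-based adjacent duplicate removal:
  Read 'b': push. Stack: b
  Read 'e': push. Stack: be
  Read 'a': push. Stack: bea
  Read 'c': push. Stack: beac
  Read 'd': push. Stack: beacd
  Read 'c': push. Stack: beacdc
  Read 'a': push. Stack: beacdca
  Read 'c': push. Stack: beacdcac
  Read 'b': push. Stack: beacdcacb
  Read 'b': matches stack top 'b' => pop. Stack: beacdcac
  Read 'b': push. Stack: beacdcacb
  Read 'd': push. Stack: beacdcacbd
Final stack: "beacdcacbd" (length 10)

10


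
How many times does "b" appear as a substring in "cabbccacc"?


Searching for "b" in "cabbccacc"
Scanning each position:
  Position 0: "c" => no
  Position 1: "a" => no
  Position 2: "b" => MATCH
  Position 3: "b" => MATCH
  Position 4: "c" => no
  Position 5: "c" => no
  Position 6: "a" => no
  Position 7: "c" => no
  Position 8: "c" => no
Total occurrences: 2

2


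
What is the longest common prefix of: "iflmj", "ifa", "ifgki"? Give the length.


Words: iflmj, ifa, ifgki
  Position 0: all 'i' => match
  Position 1: all 'f' => match
  Position 2: ('l', 'a', 'g') => mismatch, stop
LCP = "if" (length 2)

2


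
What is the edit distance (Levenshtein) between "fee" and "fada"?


Computing edit distance: "fee" -> "fada"
DP table:
           f    a    d    a
      0    1    2    3    4
  f   1    0    1    2    3
  e   2    1    1    2    3
  e   3    2    2    2    3
Edit distance = dp[3][4] = 3

3


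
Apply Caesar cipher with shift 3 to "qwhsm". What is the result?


Caesar cipher: shift "qwhsm" by 3
  'q' (pos 16) + 3 = pos 19 = 't'
  'w' (pos 22) + 3 = pos 25 = 'z'
  'h' (pos 7) + 3 = pos 10 = 'k'
  's' (pos 18) + 3 = pos 21 = 'v'
  'm' (pos 12) + 3 = pos 15 = 'p'
Result: tzkvp

tzkvp


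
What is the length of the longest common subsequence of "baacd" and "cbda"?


LCS of "baacd" and "cbda"
DP table:
           c    b    d    a
      0    0    0    0    0
  b   0    0    1    1    1
  a   0    0    1    1    2
  a   0    0    1    1    2
  c   0    1    1    1    2
  d   0    1    1    2    2
LCS length = dp[5][4] = 2

2


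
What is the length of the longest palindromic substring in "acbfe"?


Input: "acbfe"
Checking substrings for palindromes:
  No multi-char palindromic substrings found
Longest palindromic substring: "a" with length 1

1


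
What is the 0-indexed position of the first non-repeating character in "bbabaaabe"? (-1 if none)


Input: bbabaaabe
Character frequencies:
  'a': 4
  'b': 4
  'e': 1
Scanning left to right for freq == 1:
  Position 0 ('b'): freq=4, skip
  Position 1 ('b'): freq=4, skip
  Position 2 ('a'): freq=4, skip
  Position 3 ('b'): freq=4, skip
  Position 4 ('a'): freq=4, skip
  Position 5 ('a'): freq=4, skip
  Position 6 ('a'): freq=4, skip
  Position 7 ('b'): freq=4, skip
  Position 8 ('e'): unique! => answer = 8

8


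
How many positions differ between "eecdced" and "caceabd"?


Comparing "eecdced" and "caceabd" position by position:
  Position 0: 'e' vs 'c' => DIFFER
  Position 1: 'e' vs 'a' => DIFFER
  Position 2: 'c' vs 'c' => same
  Position 3: 'd' vs 'e' => DIFFER
  Position 4: 'c' vs 'a' => DIFFER
  Position 5: 'e' vs 'b' => DIFFER
  Position 6: 'd' vs 'd' => same
Positions that differ: 5

5


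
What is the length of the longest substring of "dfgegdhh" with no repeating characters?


Input: "dfgegdhh"
Sliding window (track last position of each char):
  Position 0 ('d'): window [0,0] length 1 -- new best
  Position 1 ('f'): window [0,1] length 2 -- new best
  Position 2 ('g'): window [0,2] length 3 -- new best
  Position 3 ('e'): window [0,3] length 4 -- new best
  Position 4 ('g'): repeat (last at 2), move window start to 3
  Position 4 ('g'): window [3,4] length 2
  Position 5 ('d'): window [3,5] length 3
  Position 6 ('h'): window [3,6] length 4
  Position 7 ('h'): repeat (last at 6), move window start to 7
  Position 7 ('h'): window [7,7] length 1
Longest substring with no repeats: "dfge" with length 4

4


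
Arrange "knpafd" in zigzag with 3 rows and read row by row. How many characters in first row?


Zigzag "knpafd" into 3 rows:
Placing characters:
  'k' => row 0
  'n' => row 1
  'p' => row 2
  'a' => row 1
  'f' => row 0
  'd' => row 1
Rows:
  Row 0: "kf"
  Row 1: "nad"
  Row 2: "p"
First row length: 2

2


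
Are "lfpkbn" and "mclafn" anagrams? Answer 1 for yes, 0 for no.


Strings: "lfpkbn", "mclafn"
Sorted first:  bfklnp
Sorted second: acflmn
Differ at position 0: 'b' vs 'a' => not anagrams

0


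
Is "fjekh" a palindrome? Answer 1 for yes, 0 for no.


Input: fjekh
Reversed: hkejf
  Compare pos 0 ('f') with pos 4 ('h'): MISMATCH
  Compare pos 1 ('j') with pos 3 ('k'): MISMATCH
Result: not a palindrome

0


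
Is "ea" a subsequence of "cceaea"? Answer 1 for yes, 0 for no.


Check if "ea" is a subsequence of "cceaea"
Greedy scan:
  Position 0 ('c'): no match needed
  Position 1 ('c'): no match needed
  Position 2 ('e'): matches sub[0] = 'e'
  Position 3 ('a'): matches sub[1] = 'a'
  Position 4 ('e'): no match needed
  Position 5 ('a'): no match needed
All 2 characters matched => is a subsequence

1


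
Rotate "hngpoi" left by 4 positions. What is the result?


Input: "hngpoi", rotate left by 4
First 4 characters: "hngp"
Remaining characters: "oi"
Concatenate remaining + first: "oi" + "hngp" = "oihngp"

oihngp


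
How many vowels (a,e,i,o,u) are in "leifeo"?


Input: leifeo
Checking each character:
  'l' at position 0: consonant
  'e' at position 1: vowel (running total: 1)
  'i' at position 2: vowel (running total: 2)
  'f' at position 3: consonant
  'e' at position 4: vowel (running total: 3)
  'o' at position 5: vowel (running total: 4)
Total vowels: 4

4


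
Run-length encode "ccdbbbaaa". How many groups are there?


Input: ccdbbbaaa
Scanning for consecutive runs:
  Group 1: 'c' x 2 (positions 0-1)
  Group 2: 'd' x 1 (positions 2-2)
  Group 3: 'b' x 3 (positions 3-5)
  Group 4: 'a' x 3 (positions 6-8)
Total groups: 4

4


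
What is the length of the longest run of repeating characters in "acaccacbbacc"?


Input: "acaccacbbacc"
Scanning for longest run:
  Position 1 ('c'): new char, reset run to 1
  Position 2 ('a'): new char, reset run to 1
  Position 3 ('c'): new char, reset run to 1
  Position 4 ('c'): continues run of 'c', length=2
  Position 5 ('a'): new char, reset run to 1
  Position 6 ('c'): new char, reset run to 1
  Position 7 ('b'): new char, reset run to 1
  Position 8 ('b'): continues run of 'b', length=2
  Position 9 ('a'): new char, reset run to 1
  Position 10 ('c'): new char, reset run to 1
  Position 11 ('c'): continues run of 'c', length=2
Longest run: 'c' with length 2

2


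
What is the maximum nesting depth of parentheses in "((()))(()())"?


Input: "((()))(()())"
Tracking depth:
  Position 0 '(': depth becomes 1
  Position 1 '(': depth becomes 2
  Position 2 '(': depth becomes 3
  Position 3 ')': depth becomes 2
  Position 4 ')': depth becomes 1
  Position 5 ')': depth becomes 0
  Position 6 '(': depth becomes 1
  Position 7 '(': depth becomes 2
  Position 8 ')': depth becomes 1
  Position 9 '(': depth becomes 2
  Position 10 ')': depth becomes 1
  Position 11 ')': depth becomes 0
Maximum depth reached: 3

3


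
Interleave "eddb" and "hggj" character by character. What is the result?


Interleaving "eddb" and "hggj":
  Position 0: 'e' from first, 'h' from second => "eh"
  Position 1: 'd' from first, 'g' from second => "dg"
  Position 2: 'd' from first, 'g' from second => "dg"
  Position 3: 'b' from first, 'j' from second => "bj"
Result: ehdgdgbj

ehdgdgbj


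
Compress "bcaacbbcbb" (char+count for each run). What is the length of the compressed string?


Input: bcaacbbcbb
Runs:
  'b' x 1 => "b1"
  'c' x 1 => "c1"
  'a' x 2 => "a2"
  'c' x 1 => "c1"
  'b' x 2 => "b2"
  'c' x 1 => "c1"
  'b' x 2 => "b2"
Compressed: "b1c1a2c1b2c1b2"
Compressed length: 14

14


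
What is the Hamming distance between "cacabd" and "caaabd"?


Comparing "cacabd" and "caaabd" position by position:
  Position 0: 'c' vs 'c' => same
  Position 1: 'a' vs 'a' => same
  Position 2: 'c' vs 'a' => differ
  Position 3: 'a' vs 'a' => same
  Position 4: 'b' vs 'b' => same
  Position 5: 'd' vs 'd' => same
Total differences (Hamming distance): 1

1


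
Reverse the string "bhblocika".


Input: bhblocika
Reading characters right to left:
  Position 8: 'a'
  Position 7: 'k'
  Position 6: 'i'
  Position 5: 'c'
  Position 4: 'o'
  Position 3: 'l'
  Position 2: 'b'
  Position 1: 'h'
  Position 0: 'b'
Reversed: akicolbhb

akicolbhb


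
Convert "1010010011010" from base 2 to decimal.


Input: "1010010011010" in base 2
Positional expansion:
  Digit '1' (value 1) x 2^12 = 4096
  Digit '0' (value 0) x 2^11 = 0
  Digit '1' (value 1) x 2^10 = 1024
  Digit '0' (value 0) x 2^9 = 0
  Digit '0' (value 0) x 2^8 = 0
  Digit '1' (value 1) x 2^7 = 128
  Digit '0' (value 0) x 2^6 = 0
  Digit '0' (value 0) x 2^5 = 0
  Digit '1' (value 1) x 2^4 = 16
  Digit '1' (value 1) x 2^3 = 8
  Digit '0' (value 0) x 2^2 = 0
  Digit '1' (value 1) x 2^1 = 2
  Digit '0' (value 0) x 2^0 = 0
Sum = 5274

5274


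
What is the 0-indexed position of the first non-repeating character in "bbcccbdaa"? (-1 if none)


Input: bbcccbdaa
Character frequencies:
  'a': 2
  'b': 3
  'c': 3
  'd': 1
Scanning left to right for freq == 1:
  Position 0 ('b'): freq=3, skip
  Position 1 ('b'): freq=3, skip
  Position 2 ('c'): freq=3, skip
  Position 3 ('c'): freq=3, skip
  Position 4 ('c'): freq=3, skip
  Position 5 ('b'): freq=3, skip
  Position 6 ('d'): unique! => answer = 6

6


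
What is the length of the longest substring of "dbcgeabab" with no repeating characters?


Input: "dbcgeabab"
Sliding window (track last position of each char):
  Position 0 ('d'): window [0,0] length 1 -- new best
  Position 1 ('b'): window [0,1] length 2 -- new best
  Position 2 ('c'): window [0,2] length 3 -- new best
  Position 3 ('g'): window [0,3] length 4 -- new best
  Position 4 ('e'): window [0,4] length 5 -- new best
  Position 5 ('a'): window [0,5] length 6 -- new best
  Position 6 ('b'): repeat (last at 1), move window start to 2
  Position 6 ('b'): window [2,6] length 5
  Position 7 ('a'): repeat (last at 5), move window start to 6
  Position 7 ('a'): window [6,7] length 2
  Position 8 ('b'): repeat (last at 6), move window start to 7
  Position 8 ('b'): window [7,8] length 2
Longest substring with no repeats: "dbcgea" with length 6

6


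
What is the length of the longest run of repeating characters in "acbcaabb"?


Input: "acbcaabb"
Scanning for longest run:
  Position 1 ('c'): new char, reset run to 1
  Position 2 ('b'): new char, reset run to 1
  Position 3 ('c'): new char, reset run to 1
  Position 4 ('a'): new char, reset run to 1
  Position 5 ('a'): continues run of 'a', length=2
  Position 6 ('b'): new char, reset run to 1
  Position 7 ('b'): continues run of 'b', length=2
Longest run: 'a' with length 2

2


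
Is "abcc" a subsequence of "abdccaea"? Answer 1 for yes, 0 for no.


Check if "abcc" is a subsequence of "abdccaea"
Greedy scan:
  Position 0 ('a'): matches sub[0] = 'a'
  Position 1 ('b'): matches sub[1] = 'b'
  Position 2 ('d'): no match needed
  Position 3 ('c'): matches sub[2] = 'c'
  Position 4 ('c'): matches sub[3] = 'c'
  Position 5 ('a'): no match needed
  Position 6 ('e'): no match needed
  Position 7 ('a'): no match needed
All 4 characters matched => is a subsequence

1


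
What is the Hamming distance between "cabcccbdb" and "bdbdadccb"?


Comparing "cabcccbdb" and "bdbdadccb" position by position:
  Position 0: 'c' vs 'b' => differ
  Position 1: 'a' vs 'd' => differ
  Position 2: 'b' vs 'b' => same
  Position 3: 'c' vs 'd' => differ
  Position 4: 'c' vs 'a' => differ
  Position 5: 'c' vs 'd' => differ
  Position 6: 'b' vs 'c' => differ
  Position 7: 'd' vs 'c' => differ
  Position 8: 'b' vs 'b' => same
Total differences (Hamming distance): 7

7


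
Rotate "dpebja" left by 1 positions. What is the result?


Input: "dpebja", rotate left by 1
First 1 characters: "d"
Remaining characters: "pebja"
Concatenate remaining + first: "pebja" + "d" = "pebjad"

pebjad


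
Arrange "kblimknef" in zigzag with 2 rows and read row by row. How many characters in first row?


Zigzag "kblimknef" into 2 rows:
Placing characters:
  'k' => row 0
  'b' => row 1
  'l' => row 0
  'i' => row 1
  'm' => row 0
  'k' => row 1
  'n' => row 0
  'e' => row 1
  'f' => row 0
Rows:
  Row 0: "klmnf"
  Row 1: "bike"
First row length: 5

5


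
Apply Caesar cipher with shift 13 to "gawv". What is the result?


Caesar cipher: shift "gawv" by 13
  'g' (pos 6) + 13 = pos 19 = 't'
  'a' (pos 0) + 13 = pos 13 = 'n'
  'w' (pos 22) + 13 = pos 9 = 'j'
  'v' (pos 21) + 13 = pos 8 = 'i'
Result: tnji

tnji


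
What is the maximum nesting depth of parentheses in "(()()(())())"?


Input: "(()()(())())"
Tracking depth:
  Position 0 '(': depth becomes 1
  Position 1 '(': depth becomes 2
  Position 2 ')': depth becomes 1
  Position 3 '(': depth becomes 2
  Position 4 ')': depth becomes 1
  Position 5 '(': depth becomes 2
  Position 6 '(': depth becomes 3
  Position 7 ')': depth becomes 2
  Position 8 ')': depth becomes 1
  Position 9 '(': depth becomes 2
  Position 10 ')': depth becomes 1
  Position 11 ')': depth becomes 0
Maximum depth reached: 3

3


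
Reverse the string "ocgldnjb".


Input: ocgldnjb
Reading characters right to left:
  Position 7: 'b'
  Position 6: 'j'
  Position 5: 'n'
  Position 4: 'd'
  Position 3: 'l'
  Position 2: 'g'
  Position 1: 'c'
  Position 0: 'o'
Reversed: bjndlgco

bjndlgco


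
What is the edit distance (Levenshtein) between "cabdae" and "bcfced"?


Computing edit distance: "cabdae" -> "bcfced"
DP table:
           b    c    f    c    e    d
      0    1    2    3    4    5    6
  c   1    1    1    2    3    4    5
  a   2    2    2    2    3    4    5
  b   3    2    3    3    3    4    5
  d   4    3    3    4    4    4    4
  a   5    4    4    4    5    5    5
  e   6    5    5    5    5    5    6
Edit distance = dp[6][6] = 6

6


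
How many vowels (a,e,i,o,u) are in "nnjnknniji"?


Input: nnjnknniji
Checking each character:
  'n' at position 0: consonant
  'n' at position 1: consonant
  'j' at position 2: consonant
  'n' at position 3: consonant
  'k' at position 4: consonant
  'n' at position 5: consonant
  'n' at position 6: consonant
  'i' at position 7: vowel (running total: 1)
  'j' at position 8: consonant
  'i' at position 9: vowel (running total: 2)
Total vowels: 2

2


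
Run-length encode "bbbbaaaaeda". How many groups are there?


Input: bbbbaaaaeda
Scanning for consecutive runs:
  Group 1: 'b' x 4 (positions 0-3)
  Group 2: 'a' x 4 (positions 4-7)
  Group 3: 'e' x 1 (positions 8-8)
  Group 4: 'd' x 1 (positions 9-9)
  Group 5: 'a' x 1 (positions 10-10)
Total groups: 5

5


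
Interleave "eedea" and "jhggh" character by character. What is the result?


Interleaving "eedea" and "jhggh":
  Position 0: 'e' from first, 'j' from second => "ej"
  Position 1: 'e' from first, 'h' from second => "eh"
  Position 2: 'd' from first, 'g' from second => "dg"
  Position 3: 'e' from first, 'g' from second => "eg"
  Position 4: 'a' from first, 'h' from second => "ah"
Result: ejehdgegah

ejehdgegah


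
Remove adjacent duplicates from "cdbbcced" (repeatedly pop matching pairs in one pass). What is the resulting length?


Input: cdbbcced
Stack-based adjacent duplicate removal:
  Read 'c': push. Stack: c
  Read 'd': push. Stack: cd
  Read 'b': push. Stack: cdb
  Read 'b': matches stack top 'b' => pop. Stack: cd
  Read 'c': push. Stack: cdc
  Read 'c': matches stack top 'c' => pop. Stack: cd
  Read 'e': push. Stack: cde
  Read 'd': push. Stack: cded
Final stack: "cded" (length 4)

4


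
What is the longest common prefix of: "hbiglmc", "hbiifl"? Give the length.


Words: hbiglmc, hbiifl
  Position 0: all 'h' => match
  Position 1: all 'b' => match
  Position 2: all 'i' => match
  Position 3: ('g', 'i') => mismatch, stop
LCP = "hbi" (length 3)

3


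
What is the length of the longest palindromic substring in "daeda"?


Input: "daeda"
Checking substrings for palindromes:
  No multi-char palindromic substrings found
Longest palindromic substring: "d" with length 1

1


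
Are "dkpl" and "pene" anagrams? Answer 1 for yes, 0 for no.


Strings: "dkpl", "pene"
Sorted first:  dklp
Sorted second: eenp
Differ at position 0: 'd' vs 'e' => not anagrams

0


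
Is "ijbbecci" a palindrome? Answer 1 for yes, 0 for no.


Input: ijbbecci
Reversed: iccebbji
  Compare pos 0 ('i') with pos 7 ('i'): match
  Compare pos 1 ('j') with pos 6 ('c'): MISMATCH
  Compare pos 2 ('b') with pos 5 ('c'): MISMATCH
  Compare pos 3 ('b') with pos 4 ('e'): MISMATCH
Result: not a palindrome

0


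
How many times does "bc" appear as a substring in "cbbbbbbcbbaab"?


Searching for "bc" in "cbbbbbbcbbaab"
Scanning each position:
  Position 0: "cb" => no
  Position 1: "bb" => no
  Position 2: "bb" => no
  Position 3: "bb" => no
  Position 4: "bb" => no
  Position 5: "bb" => no
  Position 6: "bc" => MATCH
  Position 7: "cb" => no
  Position 8: "bb" => no
  Position 9: "ba" => no
  Position 10: "aa" => no
  Position 11: "ab" => no
Total occurrences: 1

1


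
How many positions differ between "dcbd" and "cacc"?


Comparing "dcbd" and "cacc" position by position:
  Position 0: 'd' vs 'c' => DIFFER
  Position 1: 'c' vs 'a' => DIFFER
  Position 2: 'b' vs 'c' => DIFFER
  Position 3: 'd' vs 'c' => DIFFER
Positions that differ: 4

4


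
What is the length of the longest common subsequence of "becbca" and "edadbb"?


LCS of "becbca" and "edadbb"
DP table:
           e    d    a    d    b    b
      0    0    0    0    0    0    0
  b   0    0    0    0    0    1    1
  e   0    1    1    1    1    1    1
  c   0    1    1    1    1    1    1
  b   0    1    1    1    1    2    2
  c   0    1    1    1    1    2    2
  a   0    1    1    2    2    2    2
LCS length = dp[6][6] = 2

2


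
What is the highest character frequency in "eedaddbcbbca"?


Input: eedaddbcbbca
Character counts:
  'a': 2
  'b': 3
  'c': 2
  'd': 3
  'e': 2
Maximum frequency: 3

3


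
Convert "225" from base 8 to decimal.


Input: "225" in base 8
Positional expansion:
  Digit '2' (value 2) x 8^2 = 128
  Digit '2' (value 2) x 8^1 = 16
  Digit '5' (value 5) x 8^0 = 5
Sum = 149

149


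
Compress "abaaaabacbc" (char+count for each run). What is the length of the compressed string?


Input: abaaaabacbc
Runs:
  'a' x 1 => "a1"
  'b' x 1 => "b1"
  'a' x 4 => "a4"
  'b' x 1 => "b1"
  'a' x 1 => "a1"
  'c' x 1 => "c1"
  'b' x 1 => "b1"
  'c' x 1 => "c1"
Compressed: "a1b1a4b1a1c1b1c1"
Compressed length: 16

16


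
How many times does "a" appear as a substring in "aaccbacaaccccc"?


Searching for "a" in "aaccbacaaccccc"
Scanning each position:
  Position 0: "a" => MATCH
  Position 1: "a" => MATCH
  Position 2: "c" => no
  Position 3: "c" => no
  Position 4: "b" => no
  Position 5: "a" => MATCH
  Position 6: "c" => no
  Position 7: "a" => MATCH
  Position 8: "a" => MATCH
  Position 9: "c" => no
  Position 10: "c" => no
  Position 11: "c" => no
  Position 12: "c" => no
  Position 13: "c" => no
Total occurrences: 5

5


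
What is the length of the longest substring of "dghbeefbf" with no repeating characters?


Input: "dghbeefbf"
Sliding window (track last position of each char):
  Position 0 ('d'): window [0,0] length 1 -- new best
  Position 1 ('g'): window [0,1] length 2 -- new best
  Position 2 ('h'): window [0,2] length 3 -- new best
  Position 3 ('b'): window [0,3] length 4 -- new best
  Position 4 ('e'): window [0,4] length 5 -- new best
  Position 5 ('e'): repeat (last at 4), move window start to 5
  Position 5 ('e'): window [5,5] length 1
  Position 6 ('f'): window [5,6] length 2
  Position 7 ('b'): window [5,7] length 3
  Position 8 ('f'): repeat (last at 6), move window start to 7
  Position 8 ('f'): window [7,8] length 2
Longest substring with no repeats: "dghbe" with length 5

5


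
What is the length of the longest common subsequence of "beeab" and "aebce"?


LCS of "beeab" and "aebce"
DP table:
           a    e    b    c    e
      0    0    0    0    0    0
  b   0    0    0    1    1    1
  e   0    0    1    1    1    2
  e   0    0    1    1    1    2
  a   0    1    1    1    1    2
  b   0    1    1    2    2    2
LCS length = dp[5][5] = 2

2


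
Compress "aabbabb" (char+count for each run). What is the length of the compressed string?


Input: aabbabb
Runs:
  'a' x 2 => "a2"
  'b' x 2 => "b2"
  'a' x 1 => "a1"
  'b' x 2 => "b2"
Compressed: "a2b2a1b2"
Compressed length: 8

8


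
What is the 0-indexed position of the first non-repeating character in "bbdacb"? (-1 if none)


Input: bbdacb
Character frequencies:
  'a': 1
  'b': 3
  'c': 1
  'd': 1
Scanning left to right for freq == 1:
  Position 0 ('b'): freq=3, skip
  Position 1 ('b'): freq=3, skip
  Position 2 ('d'): unique! => answer = 2

2


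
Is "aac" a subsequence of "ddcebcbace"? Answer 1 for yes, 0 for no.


Check if "aac" is a subsequence of "ddcebcbace"
Greedy scan:
  Position 0 ('d'): no match needed
  Position 1 ('d'): no match needed
  Position 2 ('c'): no match needed
  Position 3 ('e'): no match needed
  Position 4 ('b'): no match needed
  Position 5 ('c'): no match needed
  Position 6 ('b'): no match needed
  Position 7 ('a'): matches sub[0] = 'a'
  Position 8 ('c'): no match needed
  Position 9 ('e'): no match needed
Only matched 1/3 characters => not a subsequence

0


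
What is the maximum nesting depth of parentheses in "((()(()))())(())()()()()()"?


Input: "((()(()))())(())()()()()()"
Tracking depth:
  Position 0 '(': depth becomes 1
  Position 1 '(': depth becomes 2
  Position 2 '(': depth becomes 3
  Position 3 ')': depth becomes 2
  Position 4 '(': depth becomes 3
  Position 5 '(': depth becomes 4
  Position 6 ')': depth becomes 3
  Position 7 ')': depth becomes 2
  Position 8 ')': depth becomes 1
  Position 9 '(': depth becomes 2
  Position 10 ')': depth becomes 1
  Position 11 ')': depth becomes 0
  Position 12 '(': depth becomes 1
  Position 13 '(': depth becomes 2
  Position 14 ')': depth becomes 1
  Position 15 ')': depth becomes 0
  Position 16 '(': depth becomes 1
  Position 17 ')': depth becomes 0
  Position 18 '(': depth becomes 1
  Position 19 ')': depth becomes 0
  Position 20 '(': depth becomes 1
  Position 21 ')': depth becomes 0
  Position 22 '(': depth becomes 1
  Position 23 ')': depth becomes 0
  Position 24 '(': depth becomes 1
  Position 25 ')': depth becomes 0
Maximum depth reached: 4

4


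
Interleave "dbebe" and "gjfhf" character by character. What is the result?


Interleaving "dbebe" and "gjfhf":
  Position 0: 'd' from first, 'g' from second => "dg"
  Position 1: 'b' from first, 'j' from second => "bj"
  Position 2: 'e' from first, 'f' from second => "ef"
  Position 3: 'b' from first, 'h' from second => "bh"
  Position 4: 'e' from first, 'f' from second => "ef"
Result: dgbjefbhef

dgbjefbhef


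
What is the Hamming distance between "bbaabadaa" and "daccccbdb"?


Comparing "bbaabadaa" and "daccccbdb" position by position:
  Position 0: 'b' vs 'd' => differ
  Position 1: 'b' vs 'a' => differ
  Position 2: 'a' vs 'c' => differ
  Position 3: 'a' vs 'c' => differ
  Position 4: 'b' vs 'c' => differ
  Position 5: 'a' vs 'c' => differ
  Position 6: 'd' vs 'b' => differ
  Position 7: 'a' vs 'd' => differ
  Position 8: 'a' vs 'b' => differ
Total differences (Hamming distance): 9

9


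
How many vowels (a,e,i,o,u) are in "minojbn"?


Input: minojbn
Checking each character:
  'm' at position 0: consonant
  'i' at position 1: vowel (running total: 1)
  'n' at position 2: consonant
  'o' at position 3: vowel (running total: 2)
  'j' at position 4: consonant
  'b' at position 5: consonant
  'n' at position 6: consonant
Total vowels: 2

2


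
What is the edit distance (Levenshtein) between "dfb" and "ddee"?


Computing edit distance: "dfb" -> "ddee"
DP table:
           d    d    e    e
      0    1    2    3    4
  d   1    0    1    2    3
  f   2    1    1    2    3
  b   3    2    2    2    3
Edit distance = dp[3][4] = 3

3


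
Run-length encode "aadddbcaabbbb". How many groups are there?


Input: aadddbcaabbbb
Scanning for consecutive runs:
  Group 1: 'a' x 2 (positions 0-1)
  Group 2: 'd' x 3 (positions 2-4)
  Group 3: 'b' x 1 (positions 5-5)
  Group 4: 'c' x 1 (positions 6-6)
  Group 5: 'a' x 2 (positions 7-8)
  Group 6: 'b' x 4 (positions 9-12)
Total groups: 6

6


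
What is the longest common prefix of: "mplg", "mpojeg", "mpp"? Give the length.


Words: mplg, mpojeg, mpp
  Position 0: all 'm' => match
  Position 1: all 'p' => match
  Position 2: ('l', 'o', 'p') => mismatch, stop
LCP = "mp" (length 2)

2


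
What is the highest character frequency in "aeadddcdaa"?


Input: aeadddcdaa
Character counts:
  'a': 4
  'c': 1
  'd': 4
  'e': 1
Maximum frequency: 4

4


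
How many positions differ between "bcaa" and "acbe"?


Comparing "bcaa" and "acbe" position by position:
  Position 0: 'b' vs 'a' => DIFFER
  Position 1: 'c' vs 'c' => same
  Position 2: 'a' vs 'b' => DIFFER
  Position 3: 'a' vs 'e' => DIFFER
Positions that differ: 3

3


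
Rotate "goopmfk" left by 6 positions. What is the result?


Input: "goopmfk", rotate left by 6
First 6 characters: "goopmf"
Remaining characters: "k"
Concatenate remaining + first: "k" + "goopmf" = "kgoopmf"

kgoopmf


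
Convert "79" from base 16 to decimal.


Input: "79" in base 16
Positional expansion:
  Digit '7' (value 7) x 16^1 = 112
  Digit '9' (value 9) x 16^0 = 9
Sum = 121

121


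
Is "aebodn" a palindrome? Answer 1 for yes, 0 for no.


Input: aebodn
Reversed: ndobea
  Compare pos 0 ('a') with pos 5 ('n'): MISMATCH
  Compare pos 1 ('e') with pos 4 ('d'): MISMATCH
  Compare pos 2 ('b') with pos 3 ('o'): MISMATCH
Result: not a palindrome

0


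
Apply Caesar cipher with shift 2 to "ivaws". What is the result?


Caesar cipher: shift "ivaws" by 2
  'i' (pos 8) + 2 = pos 10 = 'k'
  'v' (pos 21) + 2 = pos 23 = 'x'
  'a' (pos 0) + 2 = pos 2 = 'c'
  'w' (pos 22) + 2 = pos 24 = 'y'
  's' (pos 18) + 2 = pos 20 = 'u'
Result: kxcyu

kxcyu


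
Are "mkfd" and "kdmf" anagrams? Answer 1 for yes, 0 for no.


Strings: "mkfd", "kdmf"
Sorted first:  dfkm
Sorted second: dfkm
Sorted forms match => anagrams

1


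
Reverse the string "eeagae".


Input: eeagae
Reading characters right to left:
  Position 5: 'e'
  Position 4: 'a'
  Position 3: 'g'
  Position 2: 'a'
  Position 1: 'e'
  Position 0: 'e'
Reversed: eagaee

eagaee


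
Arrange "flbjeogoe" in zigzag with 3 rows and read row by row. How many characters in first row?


Zigzag "flbjeogoe" into 3 rows:
Placing characters:
  'f' => row 0
  'l' => row 1
  'b' => row 2
  'j' => row 1
  'e' => row 0
  'o' => row 1
  'g' => row 2
  'o' => row 1
  'e' => row 0
Rows:
  Row 0: "fee"
  Row 1: "ljoo"
  Row 2: "bg"
First row length: 3

3
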